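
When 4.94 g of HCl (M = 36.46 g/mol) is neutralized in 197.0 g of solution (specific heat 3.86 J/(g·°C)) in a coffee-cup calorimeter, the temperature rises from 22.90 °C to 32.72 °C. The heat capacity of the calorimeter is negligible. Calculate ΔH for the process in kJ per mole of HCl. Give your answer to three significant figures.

ΔH = -55.1 kJ/mol

|ΔT| = |32.72 − 22.90| = 9.82 °C
|q_surr| = (197.0 × 3.86) × 9.82 = 760.42 × 9.82 = 7467 J
n(HCl) = 4.94 / 36.46 = 0.1355 mol
Temperature rose, so q_rxn = −|q_surr| = -7.467 kJ
ΔH = q_rxn / n = -55.11 kJ/mol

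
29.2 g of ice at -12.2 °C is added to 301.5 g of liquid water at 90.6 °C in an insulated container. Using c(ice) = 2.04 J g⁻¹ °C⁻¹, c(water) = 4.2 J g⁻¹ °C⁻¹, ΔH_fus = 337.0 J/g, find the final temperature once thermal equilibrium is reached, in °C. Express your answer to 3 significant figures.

T_f = 75.0 °C

Heat to bring ice to 0 °C and melt it: q₁ = 29.2×2.04×12.2 + 29.2×337.0 = 10567 J
Heat the water can supply cooling to 0 °C: 301.5×4.2×90.6 = 114727 J > q₁, so all ice melts.
Energy balance: 301.5×4.2×(90.6 − T) = 10567 + 29.2×4.2×(T − 0)
1266.3(90.6 − T) = 10567 + 122.64 T
114727 − 10567 = 1388.94 T
T = 104160 / 1388.94 = 74.99 °C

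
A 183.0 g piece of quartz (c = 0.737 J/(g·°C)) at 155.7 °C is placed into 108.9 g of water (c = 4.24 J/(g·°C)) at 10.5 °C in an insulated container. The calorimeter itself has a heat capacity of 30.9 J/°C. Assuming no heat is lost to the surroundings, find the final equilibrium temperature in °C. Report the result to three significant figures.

T_f = 41.7 °C

Heat lost by quartz = heat gained by water + calorimeter.
(183.0)(0.737)(155.7 − T) = [(108.9)(4.24) + 30.9](T − 10.5)
134.871 (155.7 − T) = 492.636 (T − 10.5)
20999 − 134.871 T = 492.636 T − 5172.7
26171.7 = 627.507 T
T = 41.71 °C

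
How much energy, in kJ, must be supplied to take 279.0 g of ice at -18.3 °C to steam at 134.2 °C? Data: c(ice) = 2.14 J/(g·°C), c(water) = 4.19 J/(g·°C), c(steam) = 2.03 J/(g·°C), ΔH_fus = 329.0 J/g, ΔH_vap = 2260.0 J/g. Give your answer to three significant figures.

q = 870 kJ

q1 (heat ice -18.3→0.0 °C): 279.0 × 2.14 × 18.3 = 10926 J
q2 (melt at 0 °C): 279.0 × 329.0 = 91791 J
q3 (heat water 0.0→100.0 °C): 279.0 × 4.19 × 100.0 = 116901 J
q4 (vaporize at 100 °C): 279.0 × 2260.0 = 630540 J
q5 (heat steam 100.0→134.2 °C): 279.0 × 2.03 × 34.2 = 19370 J
Total: 10926 + 91791 + 116901 + 630540 + 19370 = 869528 J = 870 kJ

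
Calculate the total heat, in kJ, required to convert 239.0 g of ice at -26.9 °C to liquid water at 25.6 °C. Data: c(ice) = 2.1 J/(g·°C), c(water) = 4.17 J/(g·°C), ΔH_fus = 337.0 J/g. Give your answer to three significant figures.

q = 120 kJ

q1 (heat ice -26.9→0.0 °C): 239.0 × 2.1 × 26.9 = 13501 J
q2 (melt at 0 °C): 239.0 × 337.0 = 80543 J
q3 (heat water 0.0→25.6 °C): 239.0 × 4.17 × 25.6 = 25514 J
Total: 13501 + 80543 + 25514 = 119558 J = 120 kJ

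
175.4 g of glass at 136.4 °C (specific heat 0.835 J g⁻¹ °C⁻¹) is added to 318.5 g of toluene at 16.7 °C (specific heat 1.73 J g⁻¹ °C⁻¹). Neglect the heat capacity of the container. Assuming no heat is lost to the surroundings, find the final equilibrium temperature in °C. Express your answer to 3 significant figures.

T_f = 41.8 °C

Heat lost by glass = heat gained by toluene.
(175.4)(0.835)(136.4 − T) = (318.5)(1.73)(T − 16.7)
146.459 (136.4 − T) = 551.005 (T − 16.7)
19977 − 146.459 T = 551.005 T − 9201.8
29178.8 = 697.464 T
T = 41.84 °C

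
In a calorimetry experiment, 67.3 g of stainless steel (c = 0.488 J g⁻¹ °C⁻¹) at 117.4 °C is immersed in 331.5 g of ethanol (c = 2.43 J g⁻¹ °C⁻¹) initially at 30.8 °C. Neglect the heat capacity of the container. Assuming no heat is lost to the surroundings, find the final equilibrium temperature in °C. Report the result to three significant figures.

T_f = 34.2 °C

Heat lost by stainless steel = heat gained by ethanol.
(67.3)(0.488)(117.4 − T) = (331.5)(2.43)(T − 30.8)
32.8424 (117.4 − T) = 805.545 (T − 30.8)
3855.7 − 32.8424 T = 805.545 T − 24811
28666.7 = 838.3874 T
T = 34.19 °C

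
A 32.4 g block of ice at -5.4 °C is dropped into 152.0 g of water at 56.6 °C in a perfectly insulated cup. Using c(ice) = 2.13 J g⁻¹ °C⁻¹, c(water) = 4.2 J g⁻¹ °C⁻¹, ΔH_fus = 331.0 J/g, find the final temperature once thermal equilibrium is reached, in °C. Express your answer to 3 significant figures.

T_f = 32.3 °C

Heat to bring ice to 0 °C and melt it: q₁ = 32.4×2.13×5.4 + 32.4×331.0 = 11097 J
Heat the water can supply cooling to 0 °C: 152.0×4.2×56.6 = 36133.4 J > q₁, so all ice melts.
Energy balance: 152.0×4.2×(56.6 − T) = 11097 + 32.4×4.2×(T − 0)
638.4(56.6 − T) = 11097 + 136.08 T
36133.4 − 11097 = 774.48 T
T = 25036.4 / 774.48 = 32.33 °C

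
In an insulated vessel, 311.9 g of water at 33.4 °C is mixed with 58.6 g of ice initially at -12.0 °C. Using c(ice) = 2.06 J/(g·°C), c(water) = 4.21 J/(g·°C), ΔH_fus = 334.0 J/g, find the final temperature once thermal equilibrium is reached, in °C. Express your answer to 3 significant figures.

T_f = 14.6 °C

Heat to bring ice to 0 °C and melt it: q₁ = 58.6×2.06×12.0 + 58.6×334.0 = 21021 J
Heat the water can supply cooling to 0 °C: 311.9×4.21×33.4 = 43857.5 J > q₁, so all ice melts.
Energy balance: 311.9×4.21×(33.4 − T) = 21021 + 58.6×4.21×(T − 0)
1313.099(33.4 − T) = 21021 + 246.706 T
43857.5 − 21021 = 1559.805 T
T = 22836.5 / 1559.805 = 14.64 °C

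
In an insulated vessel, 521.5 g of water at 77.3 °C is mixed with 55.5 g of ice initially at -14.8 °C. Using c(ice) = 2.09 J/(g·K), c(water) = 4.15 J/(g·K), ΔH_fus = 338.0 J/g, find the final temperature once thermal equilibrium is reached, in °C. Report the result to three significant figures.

Heat to bring ice to 0 °C and melt it: q₁ = 55.5×2.09×14.8 + 55.5×338.0 = 20476 J
Heat the water can supply cooling to 0 °C: 521.5×4.15×77.3 = 167295 J > q₁, so all ice melts.
Energy balance: 521.5×4.15×(77.3 − T) = 20476 + 55.5×4.15×(T − 0)
2164.225(77.3 − T) = 20476 + 230.325 T
167295 − 20476 = 2394.550 T
T = 146819 / 2394.550 = 61.31 °C

T_f = 61.3 °C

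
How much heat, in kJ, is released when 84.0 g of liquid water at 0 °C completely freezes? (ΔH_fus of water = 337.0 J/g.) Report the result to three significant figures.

q = m × ΔH_fus = 84.0 × 337.0 = 28310 J = 28.3 kJ

q = 28.3 kJ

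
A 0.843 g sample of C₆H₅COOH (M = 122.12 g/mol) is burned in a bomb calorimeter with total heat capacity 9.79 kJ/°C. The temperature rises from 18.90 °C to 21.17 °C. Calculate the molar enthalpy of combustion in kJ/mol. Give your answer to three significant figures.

ΔH = -3220 kJ/mol

ΔT = 21.17 − 18.90 = 2.27 °C
q_cal = C_cal × ΔT = 9.79 × 2.27 = 22.2233 kJ
n = 0.843 / 122.12 = 0.006903 mol
q_rxn = −q_cal = -22.2233 kJ
ΔH = -22.2233 / 0.006903 = -3219 kJ/mol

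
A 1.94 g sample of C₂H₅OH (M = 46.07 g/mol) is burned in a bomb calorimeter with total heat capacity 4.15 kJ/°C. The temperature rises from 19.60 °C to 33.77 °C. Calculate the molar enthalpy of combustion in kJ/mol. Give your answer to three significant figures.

ΔH = -1400 kJ/mol

ΔT = 33.77 − 19.60 = 14.17 °C
q_cal = C_cal × ΔT = 4.15 × 14.17 = 58.8055 kJ
n = 1.94 / 46.07 = 0.04211 mol
q_rxn = −q_cal = -58.8055 kJ
ΔH = -58.8055 / 0.04211 = -1396 kJ/mol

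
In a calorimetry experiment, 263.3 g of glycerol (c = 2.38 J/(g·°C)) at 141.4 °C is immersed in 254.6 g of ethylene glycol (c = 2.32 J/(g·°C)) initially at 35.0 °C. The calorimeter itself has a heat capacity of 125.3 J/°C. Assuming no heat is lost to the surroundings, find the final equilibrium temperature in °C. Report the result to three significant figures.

T_f = 84.7 °C

Heat lost by glycerol = heat gained by ethylene glycol + calorimeter.
(263.3)(2.38)(141.4 − T) = [(254.6)(2.32) + 125.3](T − 35.0)
626.654 (141.4 − T) = 715.972 (T − 35.0)
88609 − 626.654 T = 715.972 T − 25059
113668 = 1342.626 T
T = 84.66 °C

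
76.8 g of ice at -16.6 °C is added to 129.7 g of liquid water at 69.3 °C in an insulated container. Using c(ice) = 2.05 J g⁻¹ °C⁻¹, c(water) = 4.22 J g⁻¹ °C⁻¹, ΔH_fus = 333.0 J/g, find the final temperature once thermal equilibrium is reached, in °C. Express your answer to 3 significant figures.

Heat to bring ice to 0 °C and melt it: q₁ = 76.8×2.05×16.6 + 76.8×333.0 = 28188 J
Heat the water can supply cooling to 0 °C: 129.7×4.22×69.3 = 37930.2 J > q₁, so all ice melts.
Energy balance: 129.7×4.22×(69.3 − T) = 28188 + 76.8×4.22×(T − 0)
547.334(69.3 − T) = 28188 + 324.096 T
37930.2 − 28188 = 871.430 T
T = 9742.2 / 871.430 = 11.18 °C

T_f = 11.2 °C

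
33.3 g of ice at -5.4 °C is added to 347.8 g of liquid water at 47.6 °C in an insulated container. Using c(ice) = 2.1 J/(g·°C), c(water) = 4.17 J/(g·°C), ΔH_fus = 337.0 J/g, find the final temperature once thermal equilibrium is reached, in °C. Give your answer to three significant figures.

Heat to bring ice to 0 °C and melt it: q₁ = 33.3×2.1×5.4 + 33.3×337.0 = 11600 J
Heat the water can supply cooling to 0 °C: 347.8×4.17×47.6 = 69035.5 J > q₁, so all ice melts.
Energy balance: 347.8×4.17×(47.6 − T) = 11600 + 33.3×4.17×(T − 0)
1450.326(47.6 − T) = 11600 + 138.861 T
69035.5 − 11600 = 1589.187 T
T = 57435.5 / 1589.187 = 36.14 °C

T_f = 36.1 °C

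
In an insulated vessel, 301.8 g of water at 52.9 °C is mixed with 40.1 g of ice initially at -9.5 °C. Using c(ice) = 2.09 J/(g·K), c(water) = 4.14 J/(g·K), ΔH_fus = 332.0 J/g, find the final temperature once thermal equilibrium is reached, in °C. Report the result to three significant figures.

Heat to bring ice to 0 °C and melt it: q₁ = 40.1×2.09×9.5 + 40.1×332.0 = 14109 J
Heat the water can supply cooling to 0 °C: 301.8×4.14×52.9 = 66096.0 J > q₁, so all ice melts.
Energy balance: 301.8×4.14×(52.9 − T) = 14109 + 40.1×4.14×(T − 0)
1249.452(52.9 − T) = 14109 + 166.014 T
66096.0 − 14109 = 1415.466 T
T = 51987.0 / 1415.466 = 36.73 °C

T_f = 36.7 °C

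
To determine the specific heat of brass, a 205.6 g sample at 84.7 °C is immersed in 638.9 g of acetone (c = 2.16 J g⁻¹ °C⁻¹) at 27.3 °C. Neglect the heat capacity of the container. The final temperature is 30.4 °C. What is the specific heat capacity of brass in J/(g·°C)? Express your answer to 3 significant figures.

q_gained = (638.9 × 2.16) × (30.4 − 27.3) = 4278 J
q_lost = 205.6 × c × (84.7 − 30.4) = 11164.08 c
Set equal: c = 4278 / 11164.08 = 0.383 J/(g·°C)

c = 0.383 J/(g·°C)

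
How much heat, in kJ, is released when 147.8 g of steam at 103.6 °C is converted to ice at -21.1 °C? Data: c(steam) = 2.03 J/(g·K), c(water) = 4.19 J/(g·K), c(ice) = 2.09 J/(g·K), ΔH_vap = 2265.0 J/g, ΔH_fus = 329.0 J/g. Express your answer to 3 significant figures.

q = 453 kJ

q1 (cool steam 103.6→100 °C): 147.8 × 2.03 × 3.6 = 1080 J
q2 (condense at 100 °C): 147.8 × 2265.0 = 334767 J
q3 (cool water 100→0 °C): 147.8 × 4.19 × 100.0 = 61928 J
q4 (freeze at 0 °C): 147.8 × 329.0 = 48626 J
q5 (cool ice 0→-21.1 °C): 147.8 × 2.09 × 21.1 = 6518 J
Total: 1080 + 334767 + 61928 + 48626 + 6518 = 452919 J = 453 kJ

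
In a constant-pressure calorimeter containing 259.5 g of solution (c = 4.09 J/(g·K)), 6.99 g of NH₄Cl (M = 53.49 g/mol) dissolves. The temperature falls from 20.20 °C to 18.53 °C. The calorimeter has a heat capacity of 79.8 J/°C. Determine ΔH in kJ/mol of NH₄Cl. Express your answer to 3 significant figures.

|ΔT| = |18.53 − 20.20| = 1.67 °C
|q_surr| = (259.5 × 4.09 + 79.8) × 1.67 = 1141.155 × 1.67 = 1906 J
n(NH₄Cl) = 6.99 / 53.49 = 0.1307 mol
Temperature fell, so q_rxn = +|q_surr| = 1.906 kJ
ΔH = q_rxn / n = 14.58 kJ/mol

ΔH = 14.6 kJ/mol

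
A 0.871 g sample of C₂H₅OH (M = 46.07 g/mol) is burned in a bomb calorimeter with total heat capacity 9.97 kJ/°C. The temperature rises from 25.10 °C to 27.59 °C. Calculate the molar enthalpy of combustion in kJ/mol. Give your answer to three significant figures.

ΔT = 27.59 − 25.10 = 2.49 °C
q_cal = C_cal × ΔT = 9.97 × 2.49 = 24.8253 kJ
n = 0.871 / 46.07 = 0.01891 mol
q_rxn = −q_cal = -24.8253 kJ
ΔH = -24.8253 / 0.01891 = -1313 kJ/mol

ΔH = -1310 kJ/mol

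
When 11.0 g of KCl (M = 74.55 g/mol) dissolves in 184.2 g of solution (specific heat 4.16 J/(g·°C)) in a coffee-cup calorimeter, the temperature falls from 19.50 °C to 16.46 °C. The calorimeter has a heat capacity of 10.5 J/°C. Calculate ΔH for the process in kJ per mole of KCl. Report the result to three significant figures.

ΔH = 16.0 kJ/mol

|ΔT| = |16.46 − 19.50| = 3.04 °C
|q_surr| = (184.2 × 4.16 + 10.5) × 3.04 = 776.772 × 3.04 = 2361 J
n(KCl) = 11.0 / 74.55 = 0.1476 mol
Temperature fell, so q_rxn = +|q_surr| = 2.361 kJ
ΔH = q_rxn / n = 16.00 kJ/mol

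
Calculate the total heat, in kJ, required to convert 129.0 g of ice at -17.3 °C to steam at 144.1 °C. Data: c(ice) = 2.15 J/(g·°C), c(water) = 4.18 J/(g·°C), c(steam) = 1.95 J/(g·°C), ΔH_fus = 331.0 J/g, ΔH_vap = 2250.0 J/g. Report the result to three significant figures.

q1 (heat ice -17.3→0.0 °C): 129.0 × 2.15 × 17.3 = 4798 J
q2 (melt at 0 °C): 129.0 × 331.0 = 42699 J
q3 (heat water 0.0→100.0 °C): 129.0 × 4.18 × 100.0 = 53922 J
q4 (vaporize at 100 °C): 129.0 × 2250.0 = 290250 J
q5 (heat steam 100.0→144.1 °C): 129.0 × 1.95 × 44.1 = 11093 J
Total: 4798 + 42699 + 53922 + 290250 + 11093 = 402762 J = 403 kJ

q = 403 kJ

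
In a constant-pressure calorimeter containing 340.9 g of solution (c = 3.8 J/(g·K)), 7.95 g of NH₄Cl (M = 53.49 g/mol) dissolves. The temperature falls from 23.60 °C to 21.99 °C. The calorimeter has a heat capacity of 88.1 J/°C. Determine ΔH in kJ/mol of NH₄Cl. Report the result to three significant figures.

|ΔT| = |21.99 − 23.60| = 1.61 °C
|q_surr| = (340.9 × 3.8 + 88.1) × 1.61 = 1383.52 × 1.61 = 2227 J
n(NH₄Cl) = 7.95 / 53.49 = 0.1486 mol
Temperature fell, so q_rxn = +|q_surr| = 2.227 kJ
ΔH = q_rxn / n = 14.99 kJ/mol

ΔH = 15.0 kJ/mol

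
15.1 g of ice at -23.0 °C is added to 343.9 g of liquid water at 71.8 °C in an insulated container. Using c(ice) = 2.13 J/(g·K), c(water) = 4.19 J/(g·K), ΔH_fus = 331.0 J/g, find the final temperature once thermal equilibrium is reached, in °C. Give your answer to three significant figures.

Heat to bring ice to 0 °C and melt it: q₁ = 15.1×2.13×23.0 + 15.1×331.0 = 5737.8 J
Heat the water can supply cooling to 0 °C: 343.9×4.19×71.8 = 103460 J > q₁, so all ice melts.
Energy balance: 343.9×4.19×(71.8 − T) = 5737.8 + 15.1×4.19×(T − 0)
1440.941(71.8 − T) = 5737.8 + 63.269 T
103460 − 5737.8 = 1504.210 T
T = 97722.2 / 1504.210 = 64.97 °C

T_f = 65.0 °C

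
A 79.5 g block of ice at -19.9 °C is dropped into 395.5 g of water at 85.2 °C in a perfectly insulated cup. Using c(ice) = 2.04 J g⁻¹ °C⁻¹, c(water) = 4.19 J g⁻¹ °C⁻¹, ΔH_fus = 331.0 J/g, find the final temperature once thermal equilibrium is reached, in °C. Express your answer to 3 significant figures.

Heat to bring ice to 0 °C and melt it: q₁ = 79.5×2.04×19.9 + 79.5×331.0 = 29542 J
Heat the water can supply cooling to 0 °C: 395.5×4.19×85.2 = 141189 J > q₁, so all ice melts.
Energy balance: 395.5×4.19×(85.2 − T) = 29542 + 79.5×4.19×(T − 0)
1657.145(85.2 − T) = 29542 + 333.105 T
141189 − 29542 = 1990.250 T
T = 111647 / 1990.250 = 56.10 °C

T_f = 56.1 °C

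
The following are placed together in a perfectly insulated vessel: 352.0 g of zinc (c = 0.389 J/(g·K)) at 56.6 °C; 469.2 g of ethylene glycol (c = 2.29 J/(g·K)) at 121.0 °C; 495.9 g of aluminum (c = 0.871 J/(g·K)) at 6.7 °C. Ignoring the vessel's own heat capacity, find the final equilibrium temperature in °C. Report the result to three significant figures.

T_f = 85.6 °C

Σ mᵢcᵢ(T − Tᵢ) = 0  ⇒  T = Σ mᵢcᵢTᵢ / Σ mᵢcᵢ
Σ mᵢcᵢ = 352.0×0.389 + 469.2×2.29 + 495.9×0.871 = 1643.3249
Σ mᵢcᵢTᵢ = 136.928×56.6 + 1074.468×121.0 + 431.9289×6.7 = 140650
T = 140650 / 1643.3249 = 85.59 °C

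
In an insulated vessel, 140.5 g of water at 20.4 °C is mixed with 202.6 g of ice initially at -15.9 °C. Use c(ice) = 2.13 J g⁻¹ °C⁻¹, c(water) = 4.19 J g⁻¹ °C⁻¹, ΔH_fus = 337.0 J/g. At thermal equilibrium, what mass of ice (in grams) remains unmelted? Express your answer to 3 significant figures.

Heat to warm all ice to 0 °C: 202.6×2.13×15.9 = 6861.5 J
Heat released by water cooling to 0 °C: 140.5×4.19×20.4 = 12009 J
12009 J < 6861.5 + 202.6×337.0 = 75137.7 J, so not all ice melts; final T = 0 °C.
Heat left for melting: 12009 − 6861.5 = 5147.5 J
Mass melted = 5147.5 / 337.0 = 15.27 g
Ice remaining = 202.6 − 15.27 = 187.33 g

m_ice remaining = 187 g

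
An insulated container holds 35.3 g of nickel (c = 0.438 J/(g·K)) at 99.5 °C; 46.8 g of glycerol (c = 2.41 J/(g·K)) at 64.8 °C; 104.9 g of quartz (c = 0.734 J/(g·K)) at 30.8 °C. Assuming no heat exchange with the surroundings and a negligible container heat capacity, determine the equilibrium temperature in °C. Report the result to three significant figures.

Σ mᵢcᵢ(T − Tᵢ) = 0  ⇒  T = Σ mᵢcᵢTᵢ / Σ mᵢcᵢ
Σ mᵢcᵢ = 35.3×0.438 + 46.8×2.41 + 104.9×0.734 = 205.2460
Σ mᵢcᵢTᵢ = 15.4614×99.5 + 112.788×64.8 + 76.9966×30.8 = 11219
T = 11219 / 205.2460 = 54.66 °C

T_f = 54.7 °C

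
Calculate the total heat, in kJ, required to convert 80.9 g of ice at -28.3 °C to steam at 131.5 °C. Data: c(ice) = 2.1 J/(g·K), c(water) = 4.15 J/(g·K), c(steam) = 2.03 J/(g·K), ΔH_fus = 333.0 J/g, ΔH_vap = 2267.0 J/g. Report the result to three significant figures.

q1 (heat ice -28.3→0.0 °C): 80.9 × 2.1 × 28.3 = 4808 J
q2 (melt at 0 °C): 80.9 × 333.0 = 26940 J
q3 (heat water 0.0→100.0 °C): 80.9 × 4.15 × 100.0 = 33574 J
q4 (vaporize at 100 °C): 80.9 × 2267.0 = 183400 J
q5 (heat steam 100.0→131.5 °C): 80.9 × 2.03 × 31.5 = 5173 J
Total: 4808 + 26940 + 33574 + 183400 + 5173 = 253895 J = 254 kJ

q = 254 kJ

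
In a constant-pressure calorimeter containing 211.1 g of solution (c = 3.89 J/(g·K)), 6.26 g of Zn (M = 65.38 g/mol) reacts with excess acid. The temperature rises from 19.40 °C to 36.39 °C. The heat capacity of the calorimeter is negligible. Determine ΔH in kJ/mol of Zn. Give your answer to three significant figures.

|ΔT| = |36.39 − 19.40| = 16.99 °C
|q_surr| = (211.1 × 3.89) × 16.99 = 821.179 × 16.99 = 13950 J
n(Zn) = 6.26 / 65.38 = 0.09575 mol
Temperature rose, so q_rxn = −|q_surr| = -13.95 kJ
ΔH = q_rxn / n = -145.7 kJ/mol

ΔH = -146 kJ/mol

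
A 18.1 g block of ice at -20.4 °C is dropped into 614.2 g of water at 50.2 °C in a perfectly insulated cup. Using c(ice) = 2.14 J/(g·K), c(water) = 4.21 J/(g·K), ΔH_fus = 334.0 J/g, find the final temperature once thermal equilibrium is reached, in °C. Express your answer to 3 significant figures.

Heat to bring ice to 0 °C and melt it: q₁ = 18.1×2.14×20.4 + 18.1×334.0 = 6835.6 J
Heat the water can supply cooling to 0 °C: 614.2×4.21×50.2 = 129806 J > q₁, so all ice melts.
Energy balance: 614.2×4.21×(50.2 − T) = 6835.6 + 18.1×4.21×(T − 0)
2585.782(50.2 − T) = 6835.6 + 76.201 T
129806 − 6835.6 = 2661.983 T
T = 122970.4 / 2661.983 = 46.20 °C

T_f = 46.2 °C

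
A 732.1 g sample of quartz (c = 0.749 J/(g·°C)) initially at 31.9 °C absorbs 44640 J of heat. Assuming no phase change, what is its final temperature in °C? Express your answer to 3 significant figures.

ΔT = q / (m c) = 44640 / (732.1 × 0.749) = 81.41 °C
T_f = 31.9 + 81.41 = 113.31 °C

T_f = 113 °C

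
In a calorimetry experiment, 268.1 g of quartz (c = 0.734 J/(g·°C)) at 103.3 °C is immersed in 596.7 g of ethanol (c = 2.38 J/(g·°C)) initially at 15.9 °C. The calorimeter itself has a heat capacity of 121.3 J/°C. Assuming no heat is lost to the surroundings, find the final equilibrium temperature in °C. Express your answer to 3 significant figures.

T_f = 25.8 °C

Heat lost by quartz = heat gained by ethanol + calorimeter.
(268.1)(0.734)(103.3 − T) = [(596.7)(2.38) + 121.3](T − 15.9)
196.7854 (103.3 − T) = 1541.446 (T − 15.9)
20328 − 196.7854 T = 1541.446 T − 24509
44837 = 1738.2314 T
T = 25.79 °C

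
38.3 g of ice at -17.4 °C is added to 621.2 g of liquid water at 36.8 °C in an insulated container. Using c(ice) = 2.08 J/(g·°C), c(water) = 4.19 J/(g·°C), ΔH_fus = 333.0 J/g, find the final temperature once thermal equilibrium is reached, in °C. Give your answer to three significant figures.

T_f = 29.5 °C

Heat to bring ice to 0 °C and melt it: q₁ = 38.3×2.08×17.4 + 38.3×333.0 = 14140 J
Heat the water can supply cooling to 0 °C: 621.2×4.19×36.8 = 95784.1 J > q₁, so all ice melts.
Energy balance: 621.2×4.19×(36.8 − T) = 14140 + 38.3×4.19×(T − 0)
2602.828(36.8 − T) = 14140 + 160.477 T
95784.1 − 14140 = 2763.305 T
T = 81644.1 / 2763.305 = 29.546 °C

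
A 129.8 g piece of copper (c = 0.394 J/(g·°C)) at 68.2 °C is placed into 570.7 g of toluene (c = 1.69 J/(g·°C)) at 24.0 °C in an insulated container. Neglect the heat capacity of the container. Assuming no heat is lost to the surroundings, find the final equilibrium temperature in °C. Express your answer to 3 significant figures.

Heat lost by copper = heat gained by toluene.
(129.8)(0.394)(68.2 − T) = (570.7)(1.69)(T − 24.0)
51.1412 (68.2 − T) = 964.483 (T − 24.0)
3487.8 − 51.1412 T = 964.483 T − 23148
26635.8 = 1015.6242 T
T = 26.23 °C

T_f = 26.2 °C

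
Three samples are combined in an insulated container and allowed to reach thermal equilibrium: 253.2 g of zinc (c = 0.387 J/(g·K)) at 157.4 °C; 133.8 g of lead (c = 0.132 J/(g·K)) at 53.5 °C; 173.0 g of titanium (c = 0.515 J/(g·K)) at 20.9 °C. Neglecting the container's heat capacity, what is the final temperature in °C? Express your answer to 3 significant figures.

Σ mᵢcᵢ(T − Tᵢ) = 0  ⇒  T = Σ mᵢcᵢTᵢ / Σ mᵢcᵢ
Σ mᵢcᵢ = 253.2×0.387 + 133.8×0.132 + 173.0×0.515 = 204.7450
Σ mᵢcᵢTᵢ = 97.9884×157.4 + 17.6616×53.5 + 89.095×20.9 = 18230
T = 18230 / 204.7450 = 89.04 °C

T_f = 89.0 °C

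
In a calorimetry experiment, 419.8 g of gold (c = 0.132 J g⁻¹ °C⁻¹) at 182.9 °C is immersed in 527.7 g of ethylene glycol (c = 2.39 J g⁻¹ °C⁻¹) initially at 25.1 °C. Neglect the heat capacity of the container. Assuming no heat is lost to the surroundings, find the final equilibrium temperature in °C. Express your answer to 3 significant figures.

Heat lost by gold = heat gained by ethylene glycol.
(419.8)(0.132)(182.9 − T) = (527.7)(2.39)(T − 25.1)
55.4136 (182.9 − T) = 1261.203 (T − 25.1)
10135 − 55.4136 T = 1261.203 T − 31656
41791 = 1316.6166 T
T = 31.74 °C

T_f = 31.7 °C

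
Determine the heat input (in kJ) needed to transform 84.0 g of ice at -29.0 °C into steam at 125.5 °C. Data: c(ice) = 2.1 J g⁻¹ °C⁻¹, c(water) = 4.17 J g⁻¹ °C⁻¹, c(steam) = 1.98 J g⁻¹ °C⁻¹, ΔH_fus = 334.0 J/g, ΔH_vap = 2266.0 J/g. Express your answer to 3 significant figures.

q = 263 kJ

q1 (heat ice -29.0→0.0 °C): 84.0 × 2.1 × 29.0 = 5116 J
q2 (melt at 0 °C): 84.0 × 334.0 = 28056 J
q3 (heat water 0.0→100.0 °C): 84.0 × 4.17 × 100.0 = 35028 J
q4 (vaporize at 100 °C): 84.0 × 2266.0 = 190344 J
q5 (heat steam 100.0→125.5 °C): 84.0 × 1.98 × 25.5 = 4241 J
Total: 5116 + 28056 + 35028 + 190344 + 4241 = 262785 J = 263 kJ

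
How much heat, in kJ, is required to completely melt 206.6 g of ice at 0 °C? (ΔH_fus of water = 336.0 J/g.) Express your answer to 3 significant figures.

q = 69.4 kJ

q = m × ΔH_fus = 206.6 × 336.0 = 69420 J = 69.4 kJ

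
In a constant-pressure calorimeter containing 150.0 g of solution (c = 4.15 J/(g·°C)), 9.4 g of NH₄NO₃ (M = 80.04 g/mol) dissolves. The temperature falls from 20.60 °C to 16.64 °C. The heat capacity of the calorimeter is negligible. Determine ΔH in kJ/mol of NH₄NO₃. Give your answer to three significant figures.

|ΔT| = |16.64 − 20.60| = 3.96 °C
|q_surr| = (150.0 × 4.15) × 3.96 = 622.5 × 3.96 = 2465 J
n(NH₄NO₃) = 9.4 / 80.04 = 0.1174 mol
Temperature fell, so q_rxn = +|q_surr| = 2.465 kJ
ΔH = q_rxn / n = 21.00 kJ/mol

ΔH = 21.0 kJ/mol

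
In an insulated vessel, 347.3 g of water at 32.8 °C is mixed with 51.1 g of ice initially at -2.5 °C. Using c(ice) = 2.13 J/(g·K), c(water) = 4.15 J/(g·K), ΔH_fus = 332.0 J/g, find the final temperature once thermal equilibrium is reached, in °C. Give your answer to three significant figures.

T_f = 18.2 °C

Heat to bring ice to 0 °C and melt it: q₁ = 51.1×2.13×2.5 + 51.1×332.0 = 17237 J
Heat the water can supply cooling to 0 °C: 347.3×4.15×32.8 = 47274.5 J > q₁, so all ice melts.
Energy balance: 347.3×4.15×(32.8 − T) = 17237 + 51.1×4.15×(T − 0)
1441.295(32.8 − T) = 17237 + 212.065 T
47274.5 − 17237 = 1653.360 T
T = 30037.5 / 1653.360 = 18.17 °C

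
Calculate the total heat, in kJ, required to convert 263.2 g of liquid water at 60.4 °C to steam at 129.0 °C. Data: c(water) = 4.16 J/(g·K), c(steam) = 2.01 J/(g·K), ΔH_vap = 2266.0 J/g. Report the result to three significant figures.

q1 (heat water 60.4→100.0 °C): 263.2 × 4.16 × 39.6 = 43359 J
q2 (vaporize at 100 °C): 263.2 × 2266.0 = 596411 J
q3 (heat steam 100.0→129.0 °C): 263.2 × 2.01 × 29.0 = 15342 J
Total: 43359 + 596411 + 15342 = 655112 J = 655 kJ

q = 655 kJ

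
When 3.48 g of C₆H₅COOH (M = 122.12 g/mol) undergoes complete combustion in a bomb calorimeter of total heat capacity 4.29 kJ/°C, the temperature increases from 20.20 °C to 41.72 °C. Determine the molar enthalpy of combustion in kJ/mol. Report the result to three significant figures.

ΔH = -3240 kJ/mol

ΔT = 41.72 − 20.20 = 21.52 °C
q_cal = C_cal × ΔT = 4.29 × 21.52 = 92.3208 kJ
n = 3.48 / 122.12 = 0.02850 mol
q_rxn = −q_cal = -92.3208 kJ
ΔH = -92.3208 / 0.02850 = -3239 kJ/mol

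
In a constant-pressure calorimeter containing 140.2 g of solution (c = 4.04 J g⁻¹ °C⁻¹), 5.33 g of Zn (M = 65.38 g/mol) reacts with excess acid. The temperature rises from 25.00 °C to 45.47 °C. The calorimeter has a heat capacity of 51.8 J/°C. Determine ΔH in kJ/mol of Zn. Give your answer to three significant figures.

ΔH = -155 kJ/mol

|ΔT| = |45.47 − 25.00| = 20.47 °C
|q_surr| = (140.2 × 4.04 + 51.8) × 20.47 = 618.208 × 20.47 = 12650 J
n(Zn) = 5.33 / 65.38 = 0.08152 mol
Temperature rose, so q_rxn = −|q_surr| = -12.65 kJ
ΔH = q_rxn / n = -155.2 kJ/mol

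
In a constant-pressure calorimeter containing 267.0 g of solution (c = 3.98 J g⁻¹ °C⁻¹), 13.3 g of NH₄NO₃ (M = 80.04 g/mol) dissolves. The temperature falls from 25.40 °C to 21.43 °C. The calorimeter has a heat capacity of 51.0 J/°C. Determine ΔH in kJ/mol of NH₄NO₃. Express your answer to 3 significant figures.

|ΔT| = |21.43 − 25.40| = 3.97 °C
|q_surr| = (267.0 × 3.98 + 51.0) × 3.97 = 1113.66 × 3.97 = 4421 J
n(NH₄NO₃) = 13.3 / 80.04 = 0.1662 mol
Temperature fell, so q_rxn = +|q_surr| = 4.421 kJ
ΔH = q_rxn / n = 26.60 kJ/mol

ΔH = 26.6 kJ/mol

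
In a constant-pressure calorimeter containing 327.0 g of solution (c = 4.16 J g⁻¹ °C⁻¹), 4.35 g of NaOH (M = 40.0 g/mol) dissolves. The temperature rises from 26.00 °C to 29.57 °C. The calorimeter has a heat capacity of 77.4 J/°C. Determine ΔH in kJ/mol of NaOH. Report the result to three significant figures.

ΔH = -47.2 kJ/mol

|ΔT| = |29.57 − 26.00| = 3.57 °C
|q_surr| = (327.0 × 4.16 + 77.4) × 3.57 = 1437.72 × 3.57 = 5133 J
n(NaOH) = 4.35 / 40.0 = 0.1088 mol
Temperature rose, so q_rxn = −|q_surr| = -5.133 kJ
ΔH = q_rxn / n = -47.18 kJ/mol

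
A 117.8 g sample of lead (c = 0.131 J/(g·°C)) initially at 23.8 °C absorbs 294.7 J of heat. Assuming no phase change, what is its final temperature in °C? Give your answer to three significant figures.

ΔT = q / (m c) = 294.7 / (117.8 × 0.131) = 19.10 °C
T_f = 23.8 + 19.10 = 42.90 °C

T_f = 42.9 °C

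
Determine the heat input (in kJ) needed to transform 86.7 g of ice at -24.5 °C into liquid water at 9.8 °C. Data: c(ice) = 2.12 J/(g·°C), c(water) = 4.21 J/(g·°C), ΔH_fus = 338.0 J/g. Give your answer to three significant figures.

q1 (heat ice -24.5→0.0 °C): 86.7 × 2.12 × 24.5 = 4503 J
q2 (melt at 0 °C): 86.7 × 338.0 = 29305 J
q3 (heat water 0.0→9.8 °C): 86.7 × 4.21 × 9.8 = 3577 J
Total: 4503 + 29305 + 3577 = 37385 J = 37.4 kJ

q = 37.4 kJ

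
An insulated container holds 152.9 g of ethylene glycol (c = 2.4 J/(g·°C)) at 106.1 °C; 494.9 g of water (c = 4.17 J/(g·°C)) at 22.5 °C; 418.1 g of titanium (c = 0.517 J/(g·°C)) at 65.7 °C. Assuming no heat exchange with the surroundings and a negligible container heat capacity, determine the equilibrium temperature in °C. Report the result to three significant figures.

Σ mᵢcᵢ(T − Tᵢ) = 0  ⇒  T = Σ mᵢcᵢTᵢ / Σ mᵢcᵢ
Σ mᵢcᵢ = 152.9×2.4 + 494.9×4.17 + 418.1×0.517 = 2646.8507
Σ mᵢcᵢTᵢ = 366.96×106.1 + 2063.733×22.5 + 216.1577×65.7 = 99570
T = 99570 / 2646.8507 = 37.62 °C

T_f = 37.6 °C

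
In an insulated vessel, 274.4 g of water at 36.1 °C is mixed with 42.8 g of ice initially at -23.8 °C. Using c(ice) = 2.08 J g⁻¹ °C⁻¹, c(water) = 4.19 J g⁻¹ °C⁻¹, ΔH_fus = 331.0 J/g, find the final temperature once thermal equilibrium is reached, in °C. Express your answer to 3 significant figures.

T_f = 19.0 °C

Heat to bring ice to 0 °C and melt it: q₁ = 42.8×2.08×23.8 + 42.8×331.0 = 16286 J
Heat the water can supply cooling to 0 °C: 274.4×4.19×36.1 = 41505.5 J > q₁, so all ice melts.
Energy balance: 274.4×4.19×(36.1 − T) = 16286 + 42.8×4.19×(T − 0)
1149.736(36.1 − T) = 16286 + 179.332 T
41505.5 − 16286 = 1329.068 T
T = 25219.5 / 1329.068 = 18.98 °C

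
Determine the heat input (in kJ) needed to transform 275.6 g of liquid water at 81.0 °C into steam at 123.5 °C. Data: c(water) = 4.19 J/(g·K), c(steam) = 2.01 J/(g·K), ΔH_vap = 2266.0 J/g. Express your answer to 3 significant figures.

q = 659 kJ

q1 (heat water 81.0→100.0 °C): 275.6 × 4.19 × 19.0 = 21941 J
q2 (vaporize at 100 °C): 275.6 × 2266.0 = 624510 J
q3 (heat steam 100.0→123.5 °C): 275.6 × 2.01 × 23.5 = 13018 J
Total: 21941 + 624510 + 13018 = 659469 J = 659 kJ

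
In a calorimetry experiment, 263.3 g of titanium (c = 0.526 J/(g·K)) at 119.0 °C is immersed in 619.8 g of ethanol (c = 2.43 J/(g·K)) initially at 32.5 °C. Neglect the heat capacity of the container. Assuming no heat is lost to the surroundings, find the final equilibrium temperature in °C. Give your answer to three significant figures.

Heat lost by titanium = heat gained by ethanol.
(263.3)(0.526)(119.0 − T) = (619.8)(2.43)(T − 32.5)
138.4958 (119.0 − T) = 1506.114 (T − 32.5)
16481 − 138.4958 T = 1506.114 T − 48949
65430 = 1644.6098 T
T = 39.78 °C

T_f = 39.8 °C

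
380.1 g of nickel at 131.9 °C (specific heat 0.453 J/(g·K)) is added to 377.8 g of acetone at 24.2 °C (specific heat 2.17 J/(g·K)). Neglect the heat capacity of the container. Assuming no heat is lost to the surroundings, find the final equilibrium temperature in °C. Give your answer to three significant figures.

T_f = 42.9 °C

Heat lost by nickel = heat gained by acetone.
(380.1)(0.453)(131.9 − T) = (377.8)(2.17)(T − 24.2)
172.1853 (131.9 − T) = 819.826 (T − 24.2)
22711 − 172.1853 T = 819.826 T − 19840
42551 = 992.0113 T
T = 42.89 °C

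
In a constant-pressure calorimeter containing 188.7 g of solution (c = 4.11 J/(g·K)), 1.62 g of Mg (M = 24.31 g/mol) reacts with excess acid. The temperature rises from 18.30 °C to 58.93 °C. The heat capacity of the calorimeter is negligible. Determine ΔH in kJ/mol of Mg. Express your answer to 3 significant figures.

ΔH = -473 kJ/mol

|ΔT| = |58.93 − 18.30| = 40.63 °C
|q_surr| = (188.7 × 4.11) × 40.63 = 775.557 × 40.63 = 31510 J
n(Mg) = 1.62 / 24.31 = 0.06664 mol
Temperature rose, so q_rxn = −|q_surr| = -31.51 kJ
ΔH = q_rxn / n = -472.8 kJ/mol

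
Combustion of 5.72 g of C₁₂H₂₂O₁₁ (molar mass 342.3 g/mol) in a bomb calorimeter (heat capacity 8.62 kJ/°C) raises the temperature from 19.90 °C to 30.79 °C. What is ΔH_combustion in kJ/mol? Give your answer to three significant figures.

ΔH = -5620 kJ/mol

ΔT = 30.79 − 19.90 = 10.89 °C
q_cal = C_cal × ΔT = 8.62 × 10.89 = 93.8718 kJ
n = 5.72 / 342.3 = 0.01671 mol
q_rxn = −q_cal = -93.8718 kJ
ΔH = -93.8718 / 0.01671 = -5618 kJ/mol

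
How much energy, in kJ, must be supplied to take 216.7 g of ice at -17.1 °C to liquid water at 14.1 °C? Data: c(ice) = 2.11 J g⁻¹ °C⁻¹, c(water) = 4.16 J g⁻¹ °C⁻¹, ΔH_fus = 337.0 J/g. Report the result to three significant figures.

q = 93.6 kJ

q1 (heat ice -17.1→0.0 °C): 216.7 × 2.11 × 17.1 = 7819 J
q2 (melt at 0 °C): 216.7 × 337.0 = 73028 J
q3 (heat water 0.0→14.1 °C): 216.7 × 4.16 × 14.1 = 12711 J
Total: 7819 + 73028 + 12711 = 93558 J = 93.6 kJ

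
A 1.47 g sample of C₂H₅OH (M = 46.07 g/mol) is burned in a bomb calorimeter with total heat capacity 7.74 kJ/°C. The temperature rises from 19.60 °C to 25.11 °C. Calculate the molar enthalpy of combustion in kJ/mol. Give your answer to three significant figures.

ΔH = -1340 kJ/mol

ΔT = 25.11 − 19.60 = 5.51 °C
q_cal = C_cal × ΔT = 7.74 × 5.51 = 42.6474 kJ
n = 1.47 / 46.07 = 0.03191 mol
q_rxn = −q_cal = -42.6474 kJ
ΔH = -42.6474 / 0.03191 = -1336 kJ/mol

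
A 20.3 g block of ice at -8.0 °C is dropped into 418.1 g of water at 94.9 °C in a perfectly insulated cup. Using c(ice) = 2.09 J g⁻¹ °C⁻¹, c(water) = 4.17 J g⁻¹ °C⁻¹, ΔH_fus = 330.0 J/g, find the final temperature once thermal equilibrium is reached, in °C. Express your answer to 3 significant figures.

T_f = 86.7 °C

Heat to bring ice to 0 °C and melt it: q₁ = 20.3×2.09×8.0 + 20.3×330.0 = 7038.4 J
Heat the water can supply cooling to 0 °C: 418.1×4.17×94.9 = 165456 J > q₁, so all ice melts.
Energy balance: 418.1×4.17×(94.9 − T) = 7038.4 + 20.3×4.17×(T − 0)
1743.477(94.9 − T) = 7038.4 + 84.651 T
165456 − 7038.4 = 1828.128 T
T = 158417.6 / 1828.128 = 86.66 °C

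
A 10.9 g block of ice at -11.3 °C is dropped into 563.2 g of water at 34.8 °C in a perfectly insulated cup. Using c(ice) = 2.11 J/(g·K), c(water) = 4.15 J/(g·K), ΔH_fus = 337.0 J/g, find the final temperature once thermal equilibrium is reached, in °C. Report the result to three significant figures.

T_f = 32.5 °C

Heat to bring ice to 0 °C and melt it: q₁ = 10.9×2.11×11.3 + 10.9×337.0 = 3933.2 J
Heat the water can supply cooling to 0 °C: 563.2×4.15×34.8 = 81337.3 J > q₁, so all ice melts.
Energy balance: 563.2×4.15×(34.8 − T) = 3933.2 + 10.9×4.15×(T − 0)
2337.28(34.8 − T) = 3933.2 + 45.235 T
81337.3 − 3933.2 = 2382.515 T
T = 77404.1 / 2382.515 = 32.49 °C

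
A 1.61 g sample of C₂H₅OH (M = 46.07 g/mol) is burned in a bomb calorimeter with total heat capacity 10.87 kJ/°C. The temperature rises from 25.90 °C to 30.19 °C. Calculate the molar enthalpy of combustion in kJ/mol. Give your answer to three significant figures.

ΔT = 30.19 − 25.90 = 4.29 °C
q_cal = C_cal × ΔT = 10.87 × 4.29 = 46.6323 kJ
n = 1.61 / 46.07 = 0.03495 mol
q_rxn = −q_cal = -46.6323 kJ
ΔH = -46.6323 / 0.03495 = -1334 kJ/mol

ΔH = -1330 kJ/mol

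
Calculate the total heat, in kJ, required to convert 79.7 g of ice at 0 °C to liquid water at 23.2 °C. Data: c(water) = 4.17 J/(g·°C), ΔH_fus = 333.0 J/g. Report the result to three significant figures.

q1 (melt at 0 °C): 79.7 × 333.0 = 26540 J
q2 (heat water 0.0→23.2 °C): 79.7 × 4.17 × 23.2 = 7710 J
Total: 26540 + 7710 = 34250 J = 34.3 kJ

q = 34.3 kJ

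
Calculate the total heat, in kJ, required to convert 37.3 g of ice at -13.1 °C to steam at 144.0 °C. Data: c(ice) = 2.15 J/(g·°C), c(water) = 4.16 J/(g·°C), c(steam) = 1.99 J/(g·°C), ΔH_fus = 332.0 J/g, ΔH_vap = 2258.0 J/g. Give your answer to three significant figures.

q = 116 kJ

q1 (heat ice -13.1→0.0 °C): 37.3 × 2.15 × 13.1 = 1051 J
q2 (melt at 0 °C): 37.3 × 332.0 = 12384 J
q3 (heat water 0.0→100.0 °C): 37.3 × 4.16 × 100.0 = 15517 J
q4 (vaporize at 100 °C): 37.3 × 2258.0 = 84223 J
q5 (heat steam 100.0→144.0 °C): 37.3 × 1.99 × 44.0 = 3266 J
Total: 1051 + 12384 + 15517 + 84223 + 3266 = 116441 J = 116 kJ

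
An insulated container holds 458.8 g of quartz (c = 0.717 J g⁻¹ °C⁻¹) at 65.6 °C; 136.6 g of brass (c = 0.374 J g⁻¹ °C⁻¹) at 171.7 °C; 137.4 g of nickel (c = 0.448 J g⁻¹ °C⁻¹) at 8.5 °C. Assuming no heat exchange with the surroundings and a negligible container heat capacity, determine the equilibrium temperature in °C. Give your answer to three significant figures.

T_f = 69.9 °C

Σ mᵢcᵢ(T − Tᵢ) = 0  ⇒  T = Σ mᵢcᵢTᵢ / Σ mᵢcᵢ
Σ mᵢcᵢ = 458.8×0.717 + 136.6×0.374 + 137.4×0.448 = 441.6032
Σ mᵢcᵢTᵢ = 328.9596×65.6 + 51.0884×171.7 + 61.5552×8.5 = 30875
T = 30875 / 441.6032 = 69.92 °C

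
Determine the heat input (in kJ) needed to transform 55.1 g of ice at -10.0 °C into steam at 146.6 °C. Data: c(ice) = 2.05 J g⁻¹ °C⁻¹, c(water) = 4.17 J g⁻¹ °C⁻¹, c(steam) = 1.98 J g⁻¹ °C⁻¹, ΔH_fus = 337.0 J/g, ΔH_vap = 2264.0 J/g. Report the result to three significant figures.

q = 173 kJ

q1 (heat ice -10.0→0.0 °C): 55.1 × 2.05 × 10.0 = 1130 J
q2 (melt at 0 °C): 55.1 × 337.0 = 18569 J
q3 (heat water 0.0→100.0 °C): 55.1 × 4.17 × 100.0 = 22977 J
q4 (vaporize at 100 °C): 55.1 × 2264.0 = 124746 J
q5 (heat steam 100.0→146.6 °C): 55.1 × 1.98 × 46.6 = 5084 J
Total: 1130 + 18569 + 22977 + 124746 + 5084 = 172506 J = 173 kJ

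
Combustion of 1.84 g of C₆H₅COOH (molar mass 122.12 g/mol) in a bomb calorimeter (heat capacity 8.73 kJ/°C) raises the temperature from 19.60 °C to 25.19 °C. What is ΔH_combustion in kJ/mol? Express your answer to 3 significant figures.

ΔT = 25.19 − 19.60 = 5.59 °C
q_cal = C_cal × ΔT = 8.73 × 5.59 = 48.8007 kJ
n = 1.84 / 122.12 = 0.01507 mol
q_rxn = −q_cal = -48.8007 kJ
ΔH = -48.8007 / 0.01507 = -3238 kJ/mol

ΔH = -3240 kJ/mol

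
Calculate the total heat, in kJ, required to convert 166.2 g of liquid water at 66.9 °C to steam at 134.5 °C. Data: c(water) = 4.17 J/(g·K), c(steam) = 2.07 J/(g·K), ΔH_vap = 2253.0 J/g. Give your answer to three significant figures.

q1 (heat water 66.9→100.0 °C): 166.2 × 4.17 × 33.1 = 22940 J
q2 (vaporize at 100 °C): 166.2 × 2253.0 = 374449 J
q3 (heat steam 100.0→134.5 °C): 166.2 × 2.07 × 34.5 = 11869 J
Total: 22940 + 374449 + 11869 = 409258 J = 409 kJ

q = 409 kJ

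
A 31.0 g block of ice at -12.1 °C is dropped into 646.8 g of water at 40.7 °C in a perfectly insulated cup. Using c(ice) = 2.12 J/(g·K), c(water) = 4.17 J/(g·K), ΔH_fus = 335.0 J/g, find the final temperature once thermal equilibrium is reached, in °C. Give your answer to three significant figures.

Heat to bring ice to 0 °C and melt it: q₁ = 31.0×2.12×12.1 + 31.0×335.0 = 11180 J
Heat the water can supply cooling to 0 °C: 646.8×4.17×40.7 = 109774 J > q₁, so all ice melts.
Energy balance: 646.8×4.17×(40.7 − T) = 11180 + 31.0×4.17×(T − 0)
2697.156(40.7 − T) = 11180 + 129.27 T
109774 − 11180 = 2826.426 T
T = 98594 / 2826.426 = 34.88 °C

T_f = 34.9 °C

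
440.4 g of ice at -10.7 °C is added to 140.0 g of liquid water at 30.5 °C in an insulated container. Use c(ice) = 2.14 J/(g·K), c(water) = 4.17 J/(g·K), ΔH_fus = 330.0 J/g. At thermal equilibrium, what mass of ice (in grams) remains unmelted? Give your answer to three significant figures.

m_ice remaining = 417 g

Heat to warm all ice to 0 °C: 440.4×2.14×10.7 = 10084 J
Heat released by water cooling to 0 °C: 140.0×4.17×30.5 = 17806 J
17806 J < 10084 + 440.4×330.0 = 155416 J, so not all ice melts; final T = 0 °C.
Heat left for melting: 17806 − 10084 = 7722 J
Mass melted = 7722 / 330.0 = 23.40 g
Ice remaining = 440.4 − 23.40 = 417.00 g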